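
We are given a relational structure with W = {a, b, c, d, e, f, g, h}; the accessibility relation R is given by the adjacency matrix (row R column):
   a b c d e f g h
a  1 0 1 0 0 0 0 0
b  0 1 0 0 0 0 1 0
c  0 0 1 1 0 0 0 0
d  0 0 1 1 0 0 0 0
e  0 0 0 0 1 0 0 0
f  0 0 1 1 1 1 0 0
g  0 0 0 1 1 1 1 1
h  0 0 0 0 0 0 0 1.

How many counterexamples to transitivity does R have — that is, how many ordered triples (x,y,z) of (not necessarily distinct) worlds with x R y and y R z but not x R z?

7

Enumerating: (a,c,d), (b,g,d), (b,g,e), (b,g,f), (b,g,h), (g,d,c), (g,f,c).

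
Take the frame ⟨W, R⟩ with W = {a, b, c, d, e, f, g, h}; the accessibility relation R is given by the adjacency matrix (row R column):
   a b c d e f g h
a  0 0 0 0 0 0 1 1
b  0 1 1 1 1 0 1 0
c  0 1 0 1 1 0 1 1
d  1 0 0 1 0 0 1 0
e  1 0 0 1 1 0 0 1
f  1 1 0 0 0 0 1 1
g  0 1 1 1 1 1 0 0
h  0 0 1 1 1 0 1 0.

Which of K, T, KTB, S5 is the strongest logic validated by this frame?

Reflexive (axiom T): no — a is not related to itself.
Symmetric (axiom B): no — a R g but not g R a.
Euclidean (axiom 5): no — a R g and a R h, but not g R h.
So F validates K; T would additionally require R to be reflexive. The strongest is K.

K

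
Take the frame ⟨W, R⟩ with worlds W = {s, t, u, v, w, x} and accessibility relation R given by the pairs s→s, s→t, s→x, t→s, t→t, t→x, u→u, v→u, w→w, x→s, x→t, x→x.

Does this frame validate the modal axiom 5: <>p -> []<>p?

Yes

The schema 5 characterises exactly the Euclidean frames.
Euclidean: yes — any two successors of a common world are R-related.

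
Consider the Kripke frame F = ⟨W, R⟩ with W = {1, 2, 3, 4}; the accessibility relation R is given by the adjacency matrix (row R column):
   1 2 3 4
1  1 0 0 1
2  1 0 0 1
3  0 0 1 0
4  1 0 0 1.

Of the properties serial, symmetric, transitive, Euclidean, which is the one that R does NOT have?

symmetric

Serial: yes — every world has a successor (e.g. 1 R 1).
Symmetric: no — 2 R 1 but not 1 R 2.
Transitive: yes — every two-step R-path is closed by a direct edge.
Euclidean: yes — any two successors of a common world are R-related.
Only symmetric fails.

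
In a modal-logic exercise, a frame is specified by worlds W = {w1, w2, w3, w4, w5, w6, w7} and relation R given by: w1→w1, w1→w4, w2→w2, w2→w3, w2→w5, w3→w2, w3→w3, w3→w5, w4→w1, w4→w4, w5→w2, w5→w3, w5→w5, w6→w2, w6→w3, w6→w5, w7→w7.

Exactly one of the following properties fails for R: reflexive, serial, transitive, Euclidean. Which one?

Reflexive: no — w6 is not related to itself.
Serial: yes — every world has a successor (e.g. w1 R w1).
Transitive: yes — every two-step R-path is closed by a direct edge.
Euclidean: yes — any two successors of a common world are R-related.
Only reflexive fails.

reflexive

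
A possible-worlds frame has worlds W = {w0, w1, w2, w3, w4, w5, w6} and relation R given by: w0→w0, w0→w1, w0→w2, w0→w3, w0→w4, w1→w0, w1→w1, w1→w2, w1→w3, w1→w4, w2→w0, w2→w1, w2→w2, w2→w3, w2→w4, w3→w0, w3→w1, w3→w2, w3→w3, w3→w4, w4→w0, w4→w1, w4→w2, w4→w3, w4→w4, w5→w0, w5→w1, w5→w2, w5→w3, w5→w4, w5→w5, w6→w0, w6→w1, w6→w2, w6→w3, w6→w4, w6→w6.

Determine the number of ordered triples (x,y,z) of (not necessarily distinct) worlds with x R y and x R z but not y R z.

Enumerating: (w5,w0,w5), (w5,w1,w5), (w5,w2,w5), (w5,w3,w5), (w5,w4,w5), (w6,w0,w6), (w6,w1,w6), (w6,w2,w6), (w6,w3,w6), (w6,w4,w6).

10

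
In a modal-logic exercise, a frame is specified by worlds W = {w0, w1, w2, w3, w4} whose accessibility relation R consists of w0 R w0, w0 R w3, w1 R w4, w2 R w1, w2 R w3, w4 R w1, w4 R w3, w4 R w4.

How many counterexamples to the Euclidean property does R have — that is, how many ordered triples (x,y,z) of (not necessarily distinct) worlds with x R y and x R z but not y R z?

11

Enumerating: (w0,w3,w0), (w0,w3,w3), (w2,w1,w1), (w2,w1,w3), (w2,w3,w1), (w2,w3,w3), (w4,w1,w1), (w4,w1,w3), (w4,w3,w1), (w4,w3,w3), (w4,w3,w4).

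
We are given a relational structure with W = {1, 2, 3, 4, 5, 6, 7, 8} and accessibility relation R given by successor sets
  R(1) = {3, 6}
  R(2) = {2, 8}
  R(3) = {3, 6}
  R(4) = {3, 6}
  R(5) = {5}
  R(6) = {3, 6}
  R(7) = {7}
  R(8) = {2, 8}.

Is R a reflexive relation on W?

Reflexive: no — 1 is not related to itself.

No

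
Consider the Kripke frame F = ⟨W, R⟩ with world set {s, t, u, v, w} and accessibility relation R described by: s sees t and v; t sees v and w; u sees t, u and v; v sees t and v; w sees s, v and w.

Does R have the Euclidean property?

No

Euclidean: no — t R v and t R w, but not v R w.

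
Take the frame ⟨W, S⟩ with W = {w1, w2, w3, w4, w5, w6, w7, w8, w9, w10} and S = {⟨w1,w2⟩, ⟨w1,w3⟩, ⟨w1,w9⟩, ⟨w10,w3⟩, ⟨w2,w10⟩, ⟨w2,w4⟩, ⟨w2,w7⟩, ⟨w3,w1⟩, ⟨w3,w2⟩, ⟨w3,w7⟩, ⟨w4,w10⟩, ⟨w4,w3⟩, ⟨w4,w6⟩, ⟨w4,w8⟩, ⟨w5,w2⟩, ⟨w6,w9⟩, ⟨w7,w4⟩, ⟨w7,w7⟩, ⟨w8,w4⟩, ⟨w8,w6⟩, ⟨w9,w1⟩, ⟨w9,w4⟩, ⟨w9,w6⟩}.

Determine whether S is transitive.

Transitive: no — w1 S w2 and w2 S w10, but not w1 S w10.

No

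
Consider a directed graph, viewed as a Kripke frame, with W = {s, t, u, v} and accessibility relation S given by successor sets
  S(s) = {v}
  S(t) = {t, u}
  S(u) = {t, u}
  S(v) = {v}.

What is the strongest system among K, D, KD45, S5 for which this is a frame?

Serial (axiom D): yes — every world has a successor (e.g. s S v).
Euclidean (axiom 5): yes — any two successors of a common world are S-related.
Transitive (axiom 4): yes — every two-step S-path is closed by a direct edge.
Reflexive (axiom T): no — s is not related to itself.
So F validates K, D, KD45; S5 would additionally require S to be reflexive. The strongest is KD45.

KD45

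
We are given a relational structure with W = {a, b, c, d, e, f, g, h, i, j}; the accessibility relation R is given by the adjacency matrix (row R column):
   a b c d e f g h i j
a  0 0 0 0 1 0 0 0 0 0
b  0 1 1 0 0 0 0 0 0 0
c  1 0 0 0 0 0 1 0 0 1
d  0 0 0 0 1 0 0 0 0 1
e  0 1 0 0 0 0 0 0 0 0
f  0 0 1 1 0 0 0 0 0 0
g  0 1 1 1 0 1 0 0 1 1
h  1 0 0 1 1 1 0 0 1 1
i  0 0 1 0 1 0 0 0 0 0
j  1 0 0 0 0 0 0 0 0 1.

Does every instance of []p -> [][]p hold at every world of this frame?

Axiom 4 corresponds to the accessibility relation being transitive.
Transitive: no — a R e and e R b, but not a R b.

No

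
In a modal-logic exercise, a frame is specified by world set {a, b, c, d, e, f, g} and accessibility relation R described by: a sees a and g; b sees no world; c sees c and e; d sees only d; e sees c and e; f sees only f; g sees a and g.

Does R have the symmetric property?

Symmetric: yes — every pair in R has its reverse in R.

Yes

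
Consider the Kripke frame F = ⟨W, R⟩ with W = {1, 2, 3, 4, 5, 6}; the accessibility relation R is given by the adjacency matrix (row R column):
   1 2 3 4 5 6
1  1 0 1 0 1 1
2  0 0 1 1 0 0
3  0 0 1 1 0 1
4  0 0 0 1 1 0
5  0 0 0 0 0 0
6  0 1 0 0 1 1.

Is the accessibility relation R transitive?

No

Transitive: no — 1 R 3 and 3 R 4, but not 1 R 4.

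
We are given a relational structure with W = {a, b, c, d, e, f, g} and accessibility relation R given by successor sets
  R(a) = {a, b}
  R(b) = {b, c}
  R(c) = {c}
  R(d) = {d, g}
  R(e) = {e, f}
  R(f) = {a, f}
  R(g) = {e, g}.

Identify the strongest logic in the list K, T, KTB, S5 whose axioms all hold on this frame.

T

Reflexive (axiom T): yes — every world is R-related to itself.
Symmetric (axiom B): no — a R b but not b R a.
Euclidean (axiom 5): no — a R b and a R a, but not b R a.
So F validates K, T; KTB would additionally require R to be symmetric. The strongest is T.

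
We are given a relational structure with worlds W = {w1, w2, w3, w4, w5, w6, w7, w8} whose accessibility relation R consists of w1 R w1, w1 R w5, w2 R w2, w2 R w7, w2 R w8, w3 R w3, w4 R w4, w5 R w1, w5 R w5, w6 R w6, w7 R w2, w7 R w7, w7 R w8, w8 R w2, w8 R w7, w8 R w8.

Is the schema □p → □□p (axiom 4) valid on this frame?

Yes

By correspondence theory, 4 is valid on a frame iff R is transitive.
Transitive: yes — every two-step R-path is closed by a direct edge.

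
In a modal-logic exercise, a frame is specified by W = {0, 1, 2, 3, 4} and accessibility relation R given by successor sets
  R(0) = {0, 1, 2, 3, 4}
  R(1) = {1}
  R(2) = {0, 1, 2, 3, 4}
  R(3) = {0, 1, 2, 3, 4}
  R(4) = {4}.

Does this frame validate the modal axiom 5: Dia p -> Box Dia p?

No

By correspondence theory, 5 is valid on a frame iff R is Euclidean.
Euclidean: no — 0 R 1 and 0 R 2, but not 1 R 2.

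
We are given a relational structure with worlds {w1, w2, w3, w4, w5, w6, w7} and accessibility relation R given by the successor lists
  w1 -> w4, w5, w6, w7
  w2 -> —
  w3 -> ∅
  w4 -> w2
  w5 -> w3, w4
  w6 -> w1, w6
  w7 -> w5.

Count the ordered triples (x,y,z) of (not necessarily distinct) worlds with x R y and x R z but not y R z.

20

Enumerating: (w1,w4,w4), (w1,w4,w5), (w1,w4,w6), (w1,w4,w7), (w1,w5,w5), (w1,w5,w6), (w1,w5,w7), (w1,w6,w4), (w1,w6,w5), (w1,w6,w7), (w1,w7,w4), (w1,w7,w6), … and 8 more.
Total: 20.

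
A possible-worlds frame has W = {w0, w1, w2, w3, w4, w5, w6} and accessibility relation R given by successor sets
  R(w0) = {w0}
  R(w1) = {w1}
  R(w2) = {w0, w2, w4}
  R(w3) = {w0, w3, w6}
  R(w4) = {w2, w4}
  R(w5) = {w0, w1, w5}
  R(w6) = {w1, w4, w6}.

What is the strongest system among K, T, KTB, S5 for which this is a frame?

Reflexive (axiom T): yes — every world is R-related to itself.
Symmetric (axiom B): no — w2 R w0 but not w0 R w2.
Euclidean (axiom 5): no — w2 R w0 and w2 R w4, but not w0 R w4.
So F validates K, T; KTB would additionally require R to be symmetric. The strongest is T.

T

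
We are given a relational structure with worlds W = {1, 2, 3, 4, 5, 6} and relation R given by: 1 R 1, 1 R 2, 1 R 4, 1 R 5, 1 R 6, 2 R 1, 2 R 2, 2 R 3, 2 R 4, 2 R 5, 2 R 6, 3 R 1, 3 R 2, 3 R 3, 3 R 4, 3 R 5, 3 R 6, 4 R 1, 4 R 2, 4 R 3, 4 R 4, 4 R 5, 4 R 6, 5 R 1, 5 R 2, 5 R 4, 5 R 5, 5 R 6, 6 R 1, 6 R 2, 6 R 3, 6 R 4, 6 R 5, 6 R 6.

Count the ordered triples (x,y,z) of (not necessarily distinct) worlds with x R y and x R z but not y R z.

Enumerating: (2,1,3), (2,5,3), (3,1,3), (3,5,3), (4,1,3), (4,5,3), (6,1,3), (6,5,3).

8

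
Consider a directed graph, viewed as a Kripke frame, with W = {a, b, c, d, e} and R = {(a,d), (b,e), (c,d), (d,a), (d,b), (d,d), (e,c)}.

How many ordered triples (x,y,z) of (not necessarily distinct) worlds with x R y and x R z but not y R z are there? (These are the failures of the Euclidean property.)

Enumerating: (b,e,e), (d,a,a), (d,a,b), (d,b,a), (d,b,b), (d,b,d), (e,c,c).

7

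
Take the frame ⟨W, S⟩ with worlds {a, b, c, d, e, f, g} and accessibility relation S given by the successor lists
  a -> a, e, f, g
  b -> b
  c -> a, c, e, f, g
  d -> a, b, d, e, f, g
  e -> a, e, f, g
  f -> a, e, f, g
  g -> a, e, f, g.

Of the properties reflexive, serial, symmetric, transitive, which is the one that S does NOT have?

symmetric

Reflexive: yes — every world is S-related to itself.
Serial: yes — every world has a successor (e.g. a S a).
Symmetric: no — c S a but not a S c.
Transitive: yes — every two-step S-path is closed by a direct edge.
Only symmetric fails.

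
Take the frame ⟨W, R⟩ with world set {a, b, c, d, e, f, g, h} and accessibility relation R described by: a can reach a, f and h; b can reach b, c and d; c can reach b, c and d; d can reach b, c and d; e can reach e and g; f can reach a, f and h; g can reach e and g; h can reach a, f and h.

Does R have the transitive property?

Transitive: yes — every two-step R-path is closed by a direct edge.

Yes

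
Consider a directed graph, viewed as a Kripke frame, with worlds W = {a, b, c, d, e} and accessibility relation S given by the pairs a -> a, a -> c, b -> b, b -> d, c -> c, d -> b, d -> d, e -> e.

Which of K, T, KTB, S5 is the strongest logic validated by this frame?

T

Reflexive (axiom T): yes — every world is S-related to itself.
Symmetric (axiom B): no — a S c but not c S a.
Euclidean (axiom 5): no — a S c and a S a, but not c S a.
So F validates K, T; KTB would additionally require S to be symmetric. The strongest is T.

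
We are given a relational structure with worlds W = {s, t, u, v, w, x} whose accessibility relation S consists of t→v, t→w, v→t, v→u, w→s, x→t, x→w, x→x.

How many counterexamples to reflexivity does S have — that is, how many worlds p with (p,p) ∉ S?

5

Enumerating: s, t, u, v, w.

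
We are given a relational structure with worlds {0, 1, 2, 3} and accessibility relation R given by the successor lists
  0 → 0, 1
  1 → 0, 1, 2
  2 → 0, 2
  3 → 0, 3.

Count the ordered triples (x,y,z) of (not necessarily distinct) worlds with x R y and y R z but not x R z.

3

Enumerating: (0,1,2), (2,0,1), (3,0,1).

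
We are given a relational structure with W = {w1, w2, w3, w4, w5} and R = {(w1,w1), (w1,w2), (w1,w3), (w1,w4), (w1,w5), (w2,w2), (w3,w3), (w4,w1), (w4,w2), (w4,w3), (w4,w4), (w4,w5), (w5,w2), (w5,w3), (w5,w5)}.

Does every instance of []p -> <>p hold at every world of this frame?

The schema D characterises exactly the serial frames.
Serial: yes — every world has a successor (e.g. w1 R w1).

Yes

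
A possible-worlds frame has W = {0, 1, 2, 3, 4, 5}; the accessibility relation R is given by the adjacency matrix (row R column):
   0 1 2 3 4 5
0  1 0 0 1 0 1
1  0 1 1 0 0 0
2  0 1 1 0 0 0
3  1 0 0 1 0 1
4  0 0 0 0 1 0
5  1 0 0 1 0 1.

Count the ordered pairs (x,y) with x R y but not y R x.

0

R is symmetric; there are no such tuples.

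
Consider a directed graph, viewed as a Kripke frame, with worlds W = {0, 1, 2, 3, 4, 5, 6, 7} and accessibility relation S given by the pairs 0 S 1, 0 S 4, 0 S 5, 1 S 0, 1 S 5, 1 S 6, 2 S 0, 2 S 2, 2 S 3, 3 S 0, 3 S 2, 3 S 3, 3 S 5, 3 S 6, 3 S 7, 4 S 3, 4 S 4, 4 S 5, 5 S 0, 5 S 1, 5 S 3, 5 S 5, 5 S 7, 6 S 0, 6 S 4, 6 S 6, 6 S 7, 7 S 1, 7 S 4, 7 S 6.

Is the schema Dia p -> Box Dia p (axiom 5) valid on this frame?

By correspondence theory, 5 is valid on a frame iff S is Euclidean.
Euclidean: no — 0 S 1 and 0 S 4, but not 1 S 4.

No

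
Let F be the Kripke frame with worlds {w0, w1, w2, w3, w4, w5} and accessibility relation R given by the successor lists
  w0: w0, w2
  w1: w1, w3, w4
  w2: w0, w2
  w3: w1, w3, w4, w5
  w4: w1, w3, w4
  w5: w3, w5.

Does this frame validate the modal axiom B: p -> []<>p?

Yes

By correspondence theory, B is valid on a frame iff R is symmetric.
Symmetric: yes — every pair in R has its reverse in R.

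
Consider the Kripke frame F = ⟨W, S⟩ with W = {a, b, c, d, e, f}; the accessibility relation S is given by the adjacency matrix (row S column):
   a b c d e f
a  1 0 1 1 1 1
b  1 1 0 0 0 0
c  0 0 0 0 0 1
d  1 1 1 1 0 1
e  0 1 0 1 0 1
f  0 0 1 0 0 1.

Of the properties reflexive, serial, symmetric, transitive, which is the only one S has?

Reflexive: no — c is not related to itself.
Serial: yes — every world has a successor (e.g. a S a).
Symmetric: no — a S c but not c S a.
Transitive: no — a S d and d S b, but not a S b.
Only serial holds.

serial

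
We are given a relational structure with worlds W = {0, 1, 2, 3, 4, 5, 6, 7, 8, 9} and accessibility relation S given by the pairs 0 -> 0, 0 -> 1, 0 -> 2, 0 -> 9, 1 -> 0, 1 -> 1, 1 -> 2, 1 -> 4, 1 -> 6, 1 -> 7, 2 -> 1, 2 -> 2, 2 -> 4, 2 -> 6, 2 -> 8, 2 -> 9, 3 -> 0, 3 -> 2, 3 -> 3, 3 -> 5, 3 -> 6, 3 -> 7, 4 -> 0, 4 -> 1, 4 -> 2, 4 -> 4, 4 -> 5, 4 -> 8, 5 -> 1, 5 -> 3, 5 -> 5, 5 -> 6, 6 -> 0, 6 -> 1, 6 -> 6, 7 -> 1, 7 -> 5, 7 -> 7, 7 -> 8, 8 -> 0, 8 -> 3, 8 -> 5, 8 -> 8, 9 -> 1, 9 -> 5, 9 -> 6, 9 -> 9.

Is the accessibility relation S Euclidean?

No

Euclidean: no — 0 S 1 and 0 S 9, but not 1 S 9.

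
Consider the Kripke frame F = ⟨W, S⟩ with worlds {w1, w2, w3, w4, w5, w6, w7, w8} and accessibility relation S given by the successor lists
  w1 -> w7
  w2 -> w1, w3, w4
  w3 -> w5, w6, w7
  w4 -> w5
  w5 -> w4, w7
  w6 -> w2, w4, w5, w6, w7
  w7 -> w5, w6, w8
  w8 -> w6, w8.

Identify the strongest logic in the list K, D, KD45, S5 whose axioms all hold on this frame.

D

Serial (axiom D): yes — every world has a successor (e.g. w1 S w7).
Euclidean (axiom 5): no — w2 S w1 and w2 S w3, but not w1 S w3.
Transitive (axiom 4): no — w1 S w7 and w7 S w5, but not w1 S w5.
Reflexive (axiom T): no — w1 is not related to itself.
So F validates K, D; KD45 would additionally require S to be Euclidean and transitive. The strongest is D.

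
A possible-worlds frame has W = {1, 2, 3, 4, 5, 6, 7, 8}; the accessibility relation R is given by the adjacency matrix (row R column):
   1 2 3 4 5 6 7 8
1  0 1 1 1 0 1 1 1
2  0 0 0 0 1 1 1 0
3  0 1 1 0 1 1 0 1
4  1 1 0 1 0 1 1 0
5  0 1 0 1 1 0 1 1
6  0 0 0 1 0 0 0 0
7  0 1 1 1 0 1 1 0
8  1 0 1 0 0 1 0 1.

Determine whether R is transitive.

Transitive: no — 1 R 2 and 2 R 5, but not 1 R 5.

No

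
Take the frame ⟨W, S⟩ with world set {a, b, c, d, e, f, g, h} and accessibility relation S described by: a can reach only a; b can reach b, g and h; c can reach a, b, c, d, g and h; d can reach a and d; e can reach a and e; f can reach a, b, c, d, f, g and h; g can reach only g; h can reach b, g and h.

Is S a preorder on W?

Reflexive: yes — every world is S-related to itself.
Transitive: yes — every two-step S-path is closed by a direct edge.
So S is a preorder.

Yes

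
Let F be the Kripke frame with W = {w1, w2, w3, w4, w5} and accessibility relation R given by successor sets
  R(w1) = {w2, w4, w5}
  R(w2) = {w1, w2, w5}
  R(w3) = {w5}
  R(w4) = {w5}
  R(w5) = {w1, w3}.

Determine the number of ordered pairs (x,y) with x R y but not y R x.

Enumerating: (w1,w4), (w2,w5), (w4,w5).

3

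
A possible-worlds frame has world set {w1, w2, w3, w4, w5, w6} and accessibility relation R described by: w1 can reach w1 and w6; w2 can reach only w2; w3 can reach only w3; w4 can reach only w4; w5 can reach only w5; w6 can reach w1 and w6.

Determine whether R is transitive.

Transitive: yes — every two-step R-path is closed by a direct edge.

Yes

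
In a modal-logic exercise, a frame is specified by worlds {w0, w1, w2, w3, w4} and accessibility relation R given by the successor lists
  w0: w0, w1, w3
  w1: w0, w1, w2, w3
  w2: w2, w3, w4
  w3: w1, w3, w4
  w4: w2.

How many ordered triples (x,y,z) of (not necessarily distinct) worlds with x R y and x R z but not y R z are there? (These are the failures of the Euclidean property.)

Enumerating: (w0,w3,w0), (w1,w0,w2), (w1,w2,w0), (w1,w2,w1), (w1,w3,w0), (w1,w3,w2), (w2,w3,w2), (w2,w4,w3), (w2,w4,w4), (w3,w1,w4), (w3,w4,w1), (w3,w4,w3), (w3,w4,w4).

13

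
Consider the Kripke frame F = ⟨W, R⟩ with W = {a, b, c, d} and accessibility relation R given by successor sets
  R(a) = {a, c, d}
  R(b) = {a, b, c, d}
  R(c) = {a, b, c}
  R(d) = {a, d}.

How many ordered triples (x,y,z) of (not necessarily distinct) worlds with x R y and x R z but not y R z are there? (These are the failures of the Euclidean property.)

Enumerating: (a,c,d), (a,d,c), (b,a,b), (b,c,d), (b,d,b), (b,d,c), (c,a,b).

7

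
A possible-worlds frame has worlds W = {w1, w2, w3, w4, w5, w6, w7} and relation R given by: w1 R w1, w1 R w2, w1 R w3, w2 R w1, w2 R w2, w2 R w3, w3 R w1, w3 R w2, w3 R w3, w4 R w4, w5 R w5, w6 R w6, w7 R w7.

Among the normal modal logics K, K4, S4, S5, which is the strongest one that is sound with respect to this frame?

Transitive (axiom 4): yes — every two-step R-path is closed by a direct edge.
Reflexive (axiom T): yes — every world is R-related to itself.
Euclidean (axiom 5): yes — any two successors of a common world are R-related.
So F validates K, K4, S4, S5. The strongest is S5.

S5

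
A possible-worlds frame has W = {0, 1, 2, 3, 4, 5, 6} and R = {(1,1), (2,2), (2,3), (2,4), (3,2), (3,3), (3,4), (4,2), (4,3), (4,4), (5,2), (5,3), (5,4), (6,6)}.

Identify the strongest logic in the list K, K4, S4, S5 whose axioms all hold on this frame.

Transitive (axiom 4): yes — every two-step R-path is closed by a direct edge.
Reflexive (axiom T): no — 0 is not related to itself.
Euclidean (axiom 5): yes — any two successors of a common world are R-related.
So F validates K, K4; S4 would additionally require R to be reflexive. The strongest is K4.

K4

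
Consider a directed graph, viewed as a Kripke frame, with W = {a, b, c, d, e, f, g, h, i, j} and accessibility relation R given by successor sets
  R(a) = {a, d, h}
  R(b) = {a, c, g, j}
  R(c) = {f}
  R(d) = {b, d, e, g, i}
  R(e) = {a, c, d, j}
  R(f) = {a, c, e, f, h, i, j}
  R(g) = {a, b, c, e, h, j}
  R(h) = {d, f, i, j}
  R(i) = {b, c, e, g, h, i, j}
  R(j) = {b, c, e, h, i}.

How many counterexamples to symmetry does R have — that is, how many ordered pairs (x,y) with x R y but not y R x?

24

Enumerating: (a,d), (a,h), (b,a), (b,c), (d,b), (d,g), (d,i), (e,a), (e,c), (f,a), (f,e), (f,i), … and 12 more.
Total: 24.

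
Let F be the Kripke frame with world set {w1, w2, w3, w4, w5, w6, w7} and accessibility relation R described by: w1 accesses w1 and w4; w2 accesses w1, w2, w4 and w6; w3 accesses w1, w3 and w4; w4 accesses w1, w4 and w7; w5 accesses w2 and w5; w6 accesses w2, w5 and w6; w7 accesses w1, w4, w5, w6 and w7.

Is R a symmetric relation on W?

Symmetric: no — w2 R w1 but not w1 R w2.

No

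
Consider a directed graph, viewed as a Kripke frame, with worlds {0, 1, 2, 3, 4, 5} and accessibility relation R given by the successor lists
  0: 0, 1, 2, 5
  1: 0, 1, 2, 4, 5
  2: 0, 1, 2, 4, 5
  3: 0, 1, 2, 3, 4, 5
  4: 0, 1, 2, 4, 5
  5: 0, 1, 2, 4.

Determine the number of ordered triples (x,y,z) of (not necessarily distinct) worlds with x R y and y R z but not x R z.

Enumerating: (0,1,4), (0,2,4), (0,5,4), (5,0,5), (5,1,5), (5,2,5), (5,4,5).

7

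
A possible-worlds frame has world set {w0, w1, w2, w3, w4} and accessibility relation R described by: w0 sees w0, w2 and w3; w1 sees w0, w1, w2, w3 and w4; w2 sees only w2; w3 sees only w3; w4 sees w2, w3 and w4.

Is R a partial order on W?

Yes

Reflexive: yes — every world is R-related to itself.
Transitive: yes — every two-step R-path is closed by a direct edge.
Antisymmetric: yes — no distinct pair is related both ways.
So R is a partial order.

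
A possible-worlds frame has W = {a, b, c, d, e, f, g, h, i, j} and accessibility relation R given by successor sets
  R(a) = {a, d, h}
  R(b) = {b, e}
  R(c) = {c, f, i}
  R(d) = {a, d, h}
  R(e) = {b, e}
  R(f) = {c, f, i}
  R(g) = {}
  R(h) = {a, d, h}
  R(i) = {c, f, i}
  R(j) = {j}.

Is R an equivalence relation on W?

Reflexive: no — g is not related to itself.
Symmetric: yes — every pair in R has its reverse in R.
Transitive: yes — every two-step R-path is closed by a direct edge.
So R is not an equivalence relation.

No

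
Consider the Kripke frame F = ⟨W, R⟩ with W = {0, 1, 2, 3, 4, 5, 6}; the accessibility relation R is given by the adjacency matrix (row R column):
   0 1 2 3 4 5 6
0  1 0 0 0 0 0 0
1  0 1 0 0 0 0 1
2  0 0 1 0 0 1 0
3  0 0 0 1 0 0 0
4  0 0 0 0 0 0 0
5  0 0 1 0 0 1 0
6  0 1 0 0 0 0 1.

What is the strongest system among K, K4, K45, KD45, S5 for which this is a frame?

Transitive (axiom 4): yes — every two-step R-path is closed by a direct edge.
Euclidean (axiom 5): yes — any two successors of a common world are R-related.
Serial (axiom D): no — 4 has no R-successor.
Reflexive (axiom T): no — 4 is not related to itself.
So F validates K, K4, K45; KD45 would additionally require R to be serial. The strongest is K45.

K45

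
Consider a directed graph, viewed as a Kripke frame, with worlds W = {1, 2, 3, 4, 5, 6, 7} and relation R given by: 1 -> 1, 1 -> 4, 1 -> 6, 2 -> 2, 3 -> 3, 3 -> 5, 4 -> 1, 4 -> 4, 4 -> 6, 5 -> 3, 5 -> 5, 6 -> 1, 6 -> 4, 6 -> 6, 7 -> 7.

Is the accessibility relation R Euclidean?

Yes

Euclidean: yes — any two successors of a common world are R-related.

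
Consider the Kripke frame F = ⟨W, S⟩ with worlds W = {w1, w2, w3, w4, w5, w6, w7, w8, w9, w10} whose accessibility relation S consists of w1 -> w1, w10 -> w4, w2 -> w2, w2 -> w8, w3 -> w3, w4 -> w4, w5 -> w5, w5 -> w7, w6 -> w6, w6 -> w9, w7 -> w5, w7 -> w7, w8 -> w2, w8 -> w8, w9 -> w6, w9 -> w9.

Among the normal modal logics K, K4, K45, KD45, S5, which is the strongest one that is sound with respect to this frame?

KD45

Transitive (axiom 4): yes — every two-step S-path is closed by a direct edge.
Euclidean (axiom 5): yes — any two successors of a common world are S-related.
Serial (axiom D): yes — every world has a successor (e.g. w1 S w1).
Reflexive (axiom T): no — w10 is not related to itself.
So F validates K, K4, K45, KD45; S5 would additionally require S to be reflexive. The strongest is KD45.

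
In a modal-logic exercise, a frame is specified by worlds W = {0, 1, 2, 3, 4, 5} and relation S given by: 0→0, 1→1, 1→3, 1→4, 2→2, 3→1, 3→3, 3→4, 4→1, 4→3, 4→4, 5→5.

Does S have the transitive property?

Yes

Transitive: yes — every two-step S-path is closed by a direct edge.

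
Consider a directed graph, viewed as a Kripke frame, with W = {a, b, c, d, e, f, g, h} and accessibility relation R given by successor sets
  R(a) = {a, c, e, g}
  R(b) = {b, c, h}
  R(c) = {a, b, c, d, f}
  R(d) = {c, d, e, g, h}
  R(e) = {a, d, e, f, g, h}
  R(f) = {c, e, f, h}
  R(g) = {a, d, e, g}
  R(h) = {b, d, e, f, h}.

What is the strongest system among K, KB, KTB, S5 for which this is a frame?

KTB

Symmetric (axiom B): yes — every pair in R has its reverse in R.
Reflexive (axiom T): yes — every world is R-related to itself.
Euclidean (axiom 5): no — a R c and a R e, but not c R e.
So F validates K, KB, KTB; S5 would additionally require R to be Euclidean. The strongest is KTB.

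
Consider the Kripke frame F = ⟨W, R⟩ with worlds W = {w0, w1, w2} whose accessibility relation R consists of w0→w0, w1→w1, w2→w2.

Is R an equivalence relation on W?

Yes

Reflexive: yes — every world is R-related to itself.
Symmetric: yes — every pair in R has its reverse in R.
Transitive: yes — every two-step R-path is closed by a direct edge.
So R is an equivalence relation.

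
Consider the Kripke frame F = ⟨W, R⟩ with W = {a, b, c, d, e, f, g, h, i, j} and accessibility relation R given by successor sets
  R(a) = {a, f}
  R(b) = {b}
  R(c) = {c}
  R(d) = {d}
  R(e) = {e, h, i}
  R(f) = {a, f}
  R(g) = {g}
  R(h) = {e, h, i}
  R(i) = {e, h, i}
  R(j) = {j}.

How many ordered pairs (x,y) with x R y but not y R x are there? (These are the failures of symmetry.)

0

R is symmetric; there are no such tuples.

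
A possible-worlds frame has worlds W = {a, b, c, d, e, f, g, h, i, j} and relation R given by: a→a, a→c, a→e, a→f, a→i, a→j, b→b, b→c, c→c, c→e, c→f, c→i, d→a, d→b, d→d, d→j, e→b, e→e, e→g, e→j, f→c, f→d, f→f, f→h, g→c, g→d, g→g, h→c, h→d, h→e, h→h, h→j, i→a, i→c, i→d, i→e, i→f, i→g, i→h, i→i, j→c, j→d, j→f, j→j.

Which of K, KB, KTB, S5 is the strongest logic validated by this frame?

K

Symmetric (axiom B): no — a R c but not c R a.
Reflexive (axiom T): yes — every world is R-related to itself.
Euclidean (axiom 5): no — a R c and a R j, but not c R j.
So F validates K; KB would additionally require R to be symmetric. The strongest is K.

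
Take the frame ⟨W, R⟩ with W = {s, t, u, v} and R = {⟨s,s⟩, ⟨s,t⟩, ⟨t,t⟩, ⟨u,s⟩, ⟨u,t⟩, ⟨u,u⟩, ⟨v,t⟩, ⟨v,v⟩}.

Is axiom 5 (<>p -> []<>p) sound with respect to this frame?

No

By correspondence theory, 5 is valid on a frame iff R is Euclidean.
Euclidean: no — u R t and u R s, but not t R s.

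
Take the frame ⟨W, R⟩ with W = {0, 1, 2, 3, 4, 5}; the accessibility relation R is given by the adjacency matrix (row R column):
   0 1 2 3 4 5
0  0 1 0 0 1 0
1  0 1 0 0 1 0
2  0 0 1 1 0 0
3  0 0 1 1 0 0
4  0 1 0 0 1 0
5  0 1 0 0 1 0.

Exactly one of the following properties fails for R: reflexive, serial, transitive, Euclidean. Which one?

reflexive

Reflexive: no — 0 is not related to itself.
Serial: yes — every world has a successor (e.g. 0 R 1).
Transitive: yes — every two-step R-path is closed by a direct edge.
Euclidean: yes — any two successors of a common world are R-related.
Only reflexive fails.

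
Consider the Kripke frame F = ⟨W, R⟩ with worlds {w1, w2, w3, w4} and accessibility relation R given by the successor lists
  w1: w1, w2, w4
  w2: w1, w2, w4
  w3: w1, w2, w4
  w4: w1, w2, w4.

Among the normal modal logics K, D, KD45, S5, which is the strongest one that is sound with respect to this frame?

KD45

Serial (axiom D): yes — every world has a successor (e.g. w1 R w1).
Euclidean (axiom 5): yes — any two successors of a common world are R-related.
Transitive (axiom 4): yes — every two-step R-path is closed by a direct edge.
Reflexive (axiom T): no — w3 is not related to itself.
So F validates K, D, KD45; S5 would additionally require R to be reflexive. The strongest is KD45.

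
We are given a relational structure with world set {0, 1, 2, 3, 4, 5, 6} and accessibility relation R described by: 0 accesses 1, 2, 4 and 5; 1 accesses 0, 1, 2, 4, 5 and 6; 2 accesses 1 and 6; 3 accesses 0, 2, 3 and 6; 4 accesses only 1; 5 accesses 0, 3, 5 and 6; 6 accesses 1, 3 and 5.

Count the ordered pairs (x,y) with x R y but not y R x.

Enumerating: (0,2), (0,4), (1,5), (2,6), (3,0), (3,2), (5,3).

7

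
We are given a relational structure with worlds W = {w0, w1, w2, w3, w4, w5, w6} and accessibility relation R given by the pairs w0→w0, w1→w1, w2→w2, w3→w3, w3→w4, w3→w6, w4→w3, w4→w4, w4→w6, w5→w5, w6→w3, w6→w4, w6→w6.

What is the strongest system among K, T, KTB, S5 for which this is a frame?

S5

Reflexive (axiom T): yes — every world is R-related to itself.
Symmetric (axiom B): yes — every pair in R has its reverse in R.
Euclidean (axiom 5): yes — any two successors of a common world are R-related.
So F validates K, T, KTB, S5. The strongest is S5.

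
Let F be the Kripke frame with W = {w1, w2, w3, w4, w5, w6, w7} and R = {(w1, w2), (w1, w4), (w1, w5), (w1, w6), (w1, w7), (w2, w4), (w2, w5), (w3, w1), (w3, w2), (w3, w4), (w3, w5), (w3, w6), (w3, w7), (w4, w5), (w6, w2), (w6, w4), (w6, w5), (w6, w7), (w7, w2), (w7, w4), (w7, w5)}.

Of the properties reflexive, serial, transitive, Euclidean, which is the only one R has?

Reflexive: no — w1 is not related to itself.
Serial: no — w5 has no R-successor.
Transitive: yes — every two-step R-path is closed by a direct edge.
Euclidean: no — w1 R w2 and w1 R w6, but not w2 R w6.
Only transitive holds.

transitive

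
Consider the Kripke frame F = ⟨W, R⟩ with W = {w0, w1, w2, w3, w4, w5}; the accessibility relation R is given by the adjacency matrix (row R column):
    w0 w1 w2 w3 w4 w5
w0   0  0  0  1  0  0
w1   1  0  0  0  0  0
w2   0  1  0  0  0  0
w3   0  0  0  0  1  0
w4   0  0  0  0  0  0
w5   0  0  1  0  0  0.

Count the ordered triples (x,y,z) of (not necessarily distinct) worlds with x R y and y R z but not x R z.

Enumerating: (w0,w3,w4), (w1,w0,w3), (w2,w1,w0), (w5,w2,w1).

4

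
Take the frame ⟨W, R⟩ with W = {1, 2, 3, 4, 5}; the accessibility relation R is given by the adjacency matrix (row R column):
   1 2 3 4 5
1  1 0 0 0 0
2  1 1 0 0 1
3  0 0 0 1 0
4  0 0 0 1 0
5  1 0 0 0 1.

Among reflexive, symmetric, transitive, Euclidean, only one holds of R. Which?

Reflexive: no — 3 is not related to itself.
Symmetric: no — 2 R 1 but not 1 R 2.
Transitive: yes — every two-step R-path is closed by a direct edge.
Euclidean: no — 2 R 1 and 2 R 5, but not 1 R 5.
Only transitive holds.

transitive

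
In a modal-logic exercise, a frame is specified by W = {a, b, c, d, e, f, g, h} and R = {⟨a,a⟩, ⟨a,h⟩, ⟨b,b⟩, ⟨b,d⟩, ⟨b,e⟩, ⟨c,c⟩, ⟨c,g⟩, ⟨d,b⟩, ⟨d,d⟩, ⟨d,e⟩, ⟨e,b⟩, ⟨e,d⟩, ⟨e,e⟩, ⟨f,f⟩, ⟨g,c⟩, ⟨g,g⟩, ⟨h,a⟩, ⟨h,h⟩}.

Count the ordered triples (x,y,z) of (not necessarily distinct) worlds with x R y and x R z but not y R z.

R is Euclidean; there are no such tuples.

0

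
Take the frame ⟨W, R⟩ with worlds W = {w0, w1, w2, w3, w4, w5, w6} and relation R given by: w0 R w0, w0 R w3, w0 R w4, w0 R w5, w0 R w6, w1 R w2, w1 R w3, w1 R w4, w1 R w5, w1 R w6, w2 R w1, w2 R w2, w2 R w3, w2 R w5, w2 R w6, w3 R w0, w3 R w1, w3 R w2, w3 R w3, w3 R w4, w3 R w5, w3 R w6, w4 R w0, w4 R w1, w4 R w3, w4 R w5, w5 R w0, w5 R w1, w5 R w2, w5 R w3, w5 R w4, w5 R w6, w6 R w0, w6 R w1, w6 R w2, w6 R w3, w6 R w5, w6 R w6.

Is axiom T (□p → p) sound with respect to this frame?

No

Axiom T corresponds to the accessibility relation being reflexive.
Reflexive: no — w1 is not related to itself.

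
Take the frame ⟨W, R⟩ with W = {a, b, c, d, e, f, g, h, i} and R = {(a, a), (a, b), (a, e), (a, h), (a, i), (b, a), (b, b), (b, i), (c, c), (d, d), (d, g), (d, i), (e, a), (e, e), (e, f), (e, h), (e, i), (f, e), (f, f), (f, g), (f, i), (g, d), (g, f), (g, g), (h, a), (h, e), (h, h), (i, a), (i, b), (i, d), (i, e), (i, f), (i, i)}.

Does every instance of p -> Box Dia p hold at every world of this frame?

The schema B characterises exactly the symmetric frames.
Symmetric: yes — every pair in R has its reverse in R.

Yes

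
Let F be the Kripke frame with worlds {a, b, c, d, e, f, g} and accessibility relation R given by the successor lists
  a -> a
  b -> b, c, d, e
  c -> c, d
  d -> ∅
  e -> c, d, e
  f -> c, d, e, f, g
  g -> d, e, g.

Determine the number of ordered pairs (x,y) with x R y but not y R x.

12

Enumerating: (b,c), (b,d), (b,e), (c,d), (e,c), (e,d), (f,c), (f,d), (f,e), (f,g), (g,d), (g,e).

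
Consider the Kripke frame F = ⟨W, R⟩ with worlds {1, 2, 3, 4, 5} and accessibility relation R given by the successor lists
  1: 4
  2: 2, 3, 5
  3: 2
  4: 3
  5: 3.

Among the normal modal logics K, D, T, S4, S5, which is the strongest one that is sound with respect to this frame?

Serial (axiom D): yes — every world has a successor (e.g. 1 R 4).
Reflexive (axiom T): no — 1 is not related to itself.
Transitive (axiom 4): no — 1 R 4 and 4 R 3, but not 1 R 3.
Euclidean (axiom 5): no — 2 R 3 and 2 R 5, but not 3 R 5.
So F validates K, D; T would additionally require R to be reflexive. The strongest is D.

D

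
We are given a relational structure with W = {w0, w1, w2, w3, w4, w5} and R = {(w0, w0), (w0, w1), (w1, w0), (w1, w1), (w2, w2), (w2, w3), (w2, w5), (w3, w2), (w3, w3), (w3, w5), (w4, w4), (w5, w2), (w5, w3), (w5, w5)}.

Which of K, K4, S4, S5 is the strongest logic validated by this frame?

Transitive (axiom 4): yes — every two-step R-path is closed by a direct edge.
Reflexive (axiom T): yes — every world is R-related to itself.
Euclidean (axiom 5): yes — any two successors of a common world are R-related.
So F validates K, K4, S4, S5. The strongest is S5.

S5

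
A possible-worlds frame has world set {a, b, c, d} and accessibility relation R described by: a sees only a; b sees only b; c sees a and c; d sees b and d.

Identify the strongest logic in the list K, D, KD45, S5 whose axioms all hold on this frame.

Serial (axiom D): yes — every world has a successor (e.g. a R a).
Euclidean (axiom 5): no — c R a and c R c, but not a R c.
Transitive (axiom 4): yes — every two-step R-path is closed by a direct edge.
Reflexive (axiom T): yes — every world is R-related to itself.
So F validates K, D; KD45 would additionally require R to be Euclidean. The strongest is D.

D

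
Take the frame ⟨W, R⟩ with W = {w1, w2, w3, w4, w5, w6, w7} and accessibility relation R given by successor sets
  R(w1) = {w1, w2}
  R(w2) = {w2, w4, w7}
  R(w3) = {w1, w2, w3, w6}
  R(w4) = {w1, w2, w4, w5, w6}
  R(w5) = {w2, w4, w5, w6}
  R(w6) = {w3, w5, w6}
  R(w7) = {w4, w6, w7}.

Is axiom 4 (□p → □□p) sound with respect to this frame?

The schema 4 characterises exactly the transitive frames.
Transitive: no — w1 R w2 and w2 R w4, but not w1 R w4.

No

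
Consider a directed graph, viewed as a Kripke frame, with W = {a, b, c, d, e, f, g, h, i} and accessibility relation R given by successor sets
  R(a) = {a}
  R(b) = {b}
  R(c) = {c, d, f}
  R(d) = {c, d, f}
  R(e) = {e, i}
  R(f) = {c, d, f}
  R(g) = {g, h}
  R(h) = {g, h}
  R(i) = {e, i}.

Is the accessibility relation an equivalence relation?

Yes

Reflexive: yes — every world is R-related to itself.
Symmetric: yes — every pair in R has its reverse in R.
Transitive: yes — every two-step R-path is closed by a direct edge.
So R is an equivalence relation.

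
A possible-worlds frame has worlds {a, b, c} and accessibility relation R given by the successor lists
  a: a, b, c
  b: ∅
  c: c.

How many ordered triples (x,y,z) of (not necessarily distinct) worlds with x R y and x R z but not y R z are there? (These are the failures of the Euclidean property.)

5

Enumerating: (a,b,a), (a,b,b), (a,b,c), (a,c,a), (a,c,b).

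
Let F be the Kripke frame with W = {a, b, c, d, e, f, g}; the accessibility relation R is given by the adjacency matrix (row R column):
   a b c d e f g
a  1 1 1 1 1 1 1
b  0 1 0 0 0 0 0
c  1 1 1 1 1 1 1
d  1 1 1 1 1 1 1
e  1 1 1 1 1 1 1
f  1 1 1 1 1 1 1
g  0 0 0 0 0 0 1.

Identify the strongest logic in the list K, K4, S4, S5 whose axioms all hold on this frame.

S4

Transitive (axiom 4): yes — every two-step R-path is closed by a direct edge.
Reflexive (axiom T): yes — every world is R-related to itself.
Euclidean (axiom 5): no — a R b and a R c, but not b R c.
So F validates K, K4, S4; S5 would additionally require R to be Euclidean. The strongest is S4.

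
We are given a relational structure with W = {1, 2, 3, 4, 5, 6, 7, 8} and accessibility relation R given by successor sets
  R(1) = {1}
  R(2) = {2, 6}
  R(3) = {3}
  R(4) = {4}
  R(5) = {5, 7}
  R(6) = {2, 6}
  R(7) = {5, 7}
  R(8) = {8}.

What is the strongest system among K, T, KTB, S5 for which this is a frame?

S5

Reflexive (axiom T): yes — every world is R-related to itself.
Symmetric (axiom B): yes — every pair in R has its reverse in R.
Euclidean (axiom 5): yes — any two successors of a common world are R-related.
So F validates K, T, KTB, S5. The strongest is S5.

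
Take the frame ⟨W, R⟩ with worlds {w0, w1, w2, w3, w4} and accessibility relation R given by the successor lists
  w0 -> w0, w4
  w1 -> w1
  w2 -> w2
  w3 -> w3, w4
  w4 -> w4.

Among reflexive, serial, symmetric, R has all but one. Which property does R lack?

Reflexive: yes — every world is R-related to itself.
Serial: yes — every world has a successor (e.g. w0 R w0).
Symmetric: no — w0 R w4 but not w4 R w0.
Only symmetric fails.

symmetric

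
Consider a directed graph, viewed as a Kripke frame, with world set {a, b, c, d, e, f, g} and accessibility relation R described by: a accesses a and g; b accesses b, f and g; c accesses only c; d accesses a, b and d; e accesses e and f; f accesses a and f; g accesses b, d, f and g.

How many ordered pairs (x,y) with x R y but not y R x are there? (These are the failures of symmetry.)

Enumerating: (a,g), (b,f), (d,a), (d,b), (e,f), (f,a), (g,d), (g,f).

8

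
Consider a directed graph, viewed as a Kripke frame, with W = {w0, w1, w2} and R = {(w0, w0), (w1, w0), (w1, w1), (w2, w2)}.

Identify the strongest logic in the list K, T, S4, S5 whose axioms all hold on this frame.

S4

Reflexive (axiom T): yes — every world is R-related to itself.
Transitive (axiom 4): yes — every two-step R-path is closed by a direct edge.
Euclidean (axiom 5): no — w1 R w0 and w1 R w1, but not w0 R w1.
So F validates K, T, S4; S5 would additionally require R to be Euclidean. The strongest is S4.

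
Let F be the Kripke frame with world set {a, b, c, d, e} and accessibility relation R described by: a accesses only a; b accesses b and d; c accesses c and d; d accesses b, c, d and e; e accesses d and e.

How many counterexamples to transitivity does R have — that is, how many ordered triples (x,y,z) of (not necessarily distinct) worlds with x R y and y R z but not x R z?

6

Enumerating: (b,d,c), (b,d,e), (c,d,b), (c,d,e), (e,d,b), (e,d,c).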